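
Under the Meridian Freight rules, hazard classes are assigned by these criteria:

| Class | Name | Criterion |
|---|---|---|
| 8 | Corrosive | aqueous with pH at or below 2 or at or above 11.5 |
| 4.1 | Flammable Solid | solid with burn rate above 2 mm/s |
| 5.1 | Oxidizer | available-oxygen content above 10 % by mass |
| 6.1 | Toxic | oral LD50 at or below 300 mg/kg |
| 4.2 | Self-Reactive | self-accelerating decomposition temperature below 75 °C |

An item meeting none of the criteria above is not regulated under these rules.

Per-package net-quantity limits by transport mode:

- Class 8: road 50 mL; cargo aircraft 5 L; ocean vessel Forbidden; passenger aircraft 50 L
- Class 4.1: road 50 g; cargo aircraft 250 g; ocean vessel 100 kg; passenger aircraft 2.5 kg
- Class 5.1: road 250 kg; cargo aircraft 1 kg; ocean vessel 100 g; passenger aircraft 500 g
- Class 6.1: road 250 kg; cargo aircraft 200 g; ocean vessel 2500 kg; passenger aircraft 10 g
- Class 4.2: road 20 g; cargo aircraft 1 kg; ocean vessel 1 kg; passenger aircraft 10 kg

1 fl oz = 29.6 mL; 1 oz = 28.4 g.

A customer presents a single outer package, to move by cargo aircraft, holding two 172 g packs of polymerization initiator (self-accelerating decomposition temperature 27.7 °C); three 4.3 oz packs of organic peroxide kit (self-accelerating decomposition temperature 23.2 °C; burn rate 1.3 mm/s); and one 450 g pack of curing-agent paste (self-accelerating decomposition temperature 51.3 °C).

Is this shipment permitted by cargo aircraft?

No

The polymerization initiator has self-accelerating decomposition temperature 27.7 °C, which is < 75 °C, so it is Class 4.2 (Self-Reactive).
Organic peroxide kit: self-accelerating decomposition temperature 23.2 °C < 75 °C → Class 4.2 (Self-Reactive).
The curing-agent paste has self-accelerating decomposition temperature 51.3 °C, which is < 75 °C, so it is Class 4.2 (Self-Reactive).
Total Class 4.2: (two 172 g packs = 344 g) + (three 4.3 oz packs = 366.36 g) + 450 g = 1160.36 g.
That exceeds the Class 4.2 cargo aircraft limit of 1 kg.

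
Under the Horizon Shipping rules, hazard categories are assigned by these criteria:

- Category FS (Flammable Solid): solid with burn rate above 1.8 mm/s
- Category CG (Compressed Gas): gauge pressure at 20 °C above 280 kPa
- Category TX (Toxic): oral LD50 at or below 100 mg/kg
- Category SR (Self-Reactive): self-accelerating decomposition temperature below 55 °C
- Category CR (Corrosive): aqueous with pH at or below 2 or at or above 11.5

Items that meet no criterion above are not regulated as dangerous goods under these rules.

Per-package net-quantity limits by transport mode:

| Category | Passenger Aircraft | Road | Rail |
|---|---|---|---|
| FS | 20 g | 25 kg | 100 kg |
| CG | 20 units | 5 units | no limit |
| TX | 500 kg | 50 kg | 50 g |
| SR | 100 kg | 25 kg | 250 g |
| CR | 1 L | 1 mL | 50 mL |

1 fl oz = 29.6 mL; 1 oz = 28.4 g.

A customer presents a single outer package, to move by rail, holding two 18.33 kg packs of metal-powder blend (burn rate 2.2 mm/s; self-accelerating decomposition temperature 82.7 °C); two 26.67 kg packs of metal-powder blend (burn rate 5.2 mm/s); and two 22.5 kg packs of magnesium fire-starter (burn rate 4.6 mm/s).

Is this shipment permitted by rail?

No

Metal-powder blend: burn rate 2.2 mm/s > 1.8 mm/s → Category FS (Flammable Solid).
Burn rate 5.2 mm/s meets the Category FS criterion (Flammable Solid), so the metal-powder blend is Category FS.
The magnesium fire-starter has burn rate 4.6 mm/s, which is > 1.8 mm/s, so it is Category FS (Flammable Solid).
Total Category FS: (two 18.33 kg packs = 36.66 kg) + (two 26.67 kg packs = 53.34 kg) + (two 22.5 kg packs = 45 kg) = 135 kg.
135 kg > 100 kg (rail limit, Category FS) — over the limit.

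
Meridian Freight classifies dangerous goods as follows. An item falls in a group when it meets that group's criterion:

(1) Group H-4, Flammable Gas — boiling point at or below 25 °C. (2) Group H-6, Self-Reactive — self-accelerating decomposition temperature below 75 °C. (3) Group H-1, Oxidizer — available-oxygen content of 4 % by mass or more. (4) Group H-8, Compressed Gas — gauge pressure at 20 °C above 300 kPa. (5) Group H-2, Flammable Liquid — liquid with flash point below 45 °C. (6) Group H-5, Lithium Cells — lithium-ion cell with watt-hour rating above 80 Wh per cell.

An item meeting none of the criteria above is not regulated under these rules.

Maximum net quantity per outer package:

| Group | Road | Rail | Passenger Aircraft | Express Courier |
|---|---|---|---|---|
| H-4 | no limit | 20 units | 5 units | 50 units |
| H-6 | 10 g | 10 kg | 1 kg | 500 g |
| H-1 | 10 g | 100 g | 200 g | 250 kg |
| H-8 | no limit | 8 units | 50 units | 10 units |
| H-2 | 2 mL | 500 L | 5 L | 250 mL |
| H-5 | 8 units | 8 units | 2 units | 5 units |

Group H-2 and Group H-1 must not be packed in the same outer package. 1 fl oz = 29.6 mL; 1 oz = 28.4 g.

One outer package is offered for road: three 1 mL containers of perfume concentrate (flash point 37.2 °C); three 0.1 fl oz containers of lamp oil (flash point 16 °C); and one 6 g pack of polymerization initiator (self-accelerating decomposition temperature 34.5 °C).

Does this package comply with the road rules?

No

Flash point 37.2 °C meets the Group H-2 criterion (Flammable Liquid), so the perfume concentrate is Group H-2.
The lamp oil has flash point 16 °C, which is < 45 °C, so it is Group H-2 (Flammable Liquid).
Self-accelerating decomposition temperature 34.5 °C meets the Group H-6 criterion (Self-Reactive), so the polymerization initiator is Group H-6.
Group H-2 net quantity: (three 1 mL containers = 3 mL) + (three 0.1 fl oz containers = 8.88 mL) = 11.88 mL.
That exceeds the Group H-2 road limit of 2 mL.
Group H-6 quantity: 6 g.
6 g is within the road limit of 10 g for Group H-6.
The segregation rule (Group H-2 with Group H-1) does not apply to Group H-2 with Group H-6.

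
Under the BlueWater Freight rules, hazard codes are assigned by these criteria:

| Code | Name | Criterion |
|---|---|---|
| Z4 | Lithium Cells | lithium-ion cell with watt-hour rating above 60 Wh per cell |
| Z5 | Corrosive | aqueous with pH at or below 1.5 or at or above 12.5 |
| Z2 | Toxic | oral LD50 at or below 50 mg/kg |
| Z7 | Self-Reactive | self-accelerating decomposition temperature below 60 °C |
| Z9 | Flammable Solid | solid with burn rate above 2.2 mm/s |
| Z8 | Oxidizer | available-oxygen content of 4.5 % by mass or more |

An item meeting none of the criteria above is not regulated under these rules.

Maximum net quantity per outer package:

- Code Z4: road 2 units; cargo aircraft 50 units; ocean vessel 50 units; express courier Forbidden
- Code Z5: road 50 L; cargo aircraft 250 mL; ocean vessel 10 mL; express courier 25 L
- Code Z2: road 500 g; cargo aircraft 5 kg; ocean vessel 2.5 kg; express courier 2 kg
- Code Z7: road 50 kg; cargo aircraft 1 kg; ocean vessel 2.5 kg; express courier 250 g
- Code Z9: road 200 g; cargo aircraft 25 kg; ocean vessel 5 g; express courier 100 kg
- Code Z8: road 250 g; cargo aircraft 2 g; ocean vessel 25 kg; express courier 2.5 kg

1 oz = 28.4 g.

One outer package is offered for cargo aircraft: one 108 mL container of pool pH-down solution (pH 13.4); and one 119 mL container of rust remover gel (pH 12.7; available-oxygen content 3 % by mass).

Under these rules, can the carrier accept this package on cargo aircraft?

Yes

The pool pH-down solution has pH 13.4, which is ≥ 12.5, so it is Code Z5 (Corrosive).
The rust remover gel has pH 12.7, which is ≥ 12.5, so it is Code Z5 (Corrosive).
Total Code Z5: 108 mL + 119 mL = 227 mL.
227 mL ≤ 250 mL (cargo aircraft limit, Code Z5) — within limit.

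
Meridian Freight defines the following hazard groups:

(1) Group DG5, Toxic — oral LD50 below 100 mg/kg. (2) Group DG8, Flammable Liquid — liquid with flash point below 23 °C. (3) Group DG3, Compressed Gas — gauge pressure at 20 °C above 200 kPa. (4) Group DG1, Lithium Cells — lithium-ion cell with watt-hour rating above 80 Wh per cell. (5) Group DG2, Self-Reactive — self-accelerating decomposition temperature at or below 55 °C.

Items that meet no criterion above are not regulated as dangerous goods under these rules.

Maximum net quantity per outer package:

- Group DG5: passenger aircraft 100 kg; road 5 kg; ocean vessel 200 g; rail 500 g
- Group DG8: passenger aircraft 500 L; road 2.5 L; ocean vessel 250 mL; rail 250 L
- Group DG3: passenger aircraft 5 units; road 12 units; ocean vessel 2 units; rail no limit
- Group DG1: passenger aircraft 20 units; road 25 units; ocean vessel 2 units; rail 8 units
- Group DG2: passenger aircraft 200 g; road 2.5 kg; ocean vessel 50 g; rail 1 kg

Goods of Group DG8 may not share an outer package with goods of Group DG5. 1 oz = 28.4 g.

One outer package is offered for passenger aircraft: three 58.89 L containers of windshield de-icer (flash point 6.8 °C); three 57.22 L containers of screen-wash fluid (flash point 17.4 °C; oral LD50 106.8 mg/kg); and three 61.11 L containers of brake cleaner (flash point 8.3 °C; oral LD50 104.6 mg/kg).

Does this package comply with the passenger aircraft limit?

The windshield de-icer has flash point 6.8 °C, which is < 23 °C, so it is Group DG8 (Flammable Liquid).
With flash point 17.4 °C (< 23 °C), the screen-wash fluid falls in Group DG8.
With flash point 8.3 °C (< 23 °C), the brake cleaner falls in Group DG8.
Group DG8 net quantity: (three 58.89 L containers = 176.67 L) + (three 57.22 L containers = 171.66 L) + (three 61.11 L containers = 183.33 L) = 531.66 L.
531.66 L > 500 L (passenger aircraft limit, Group DG8) — over the limit.

No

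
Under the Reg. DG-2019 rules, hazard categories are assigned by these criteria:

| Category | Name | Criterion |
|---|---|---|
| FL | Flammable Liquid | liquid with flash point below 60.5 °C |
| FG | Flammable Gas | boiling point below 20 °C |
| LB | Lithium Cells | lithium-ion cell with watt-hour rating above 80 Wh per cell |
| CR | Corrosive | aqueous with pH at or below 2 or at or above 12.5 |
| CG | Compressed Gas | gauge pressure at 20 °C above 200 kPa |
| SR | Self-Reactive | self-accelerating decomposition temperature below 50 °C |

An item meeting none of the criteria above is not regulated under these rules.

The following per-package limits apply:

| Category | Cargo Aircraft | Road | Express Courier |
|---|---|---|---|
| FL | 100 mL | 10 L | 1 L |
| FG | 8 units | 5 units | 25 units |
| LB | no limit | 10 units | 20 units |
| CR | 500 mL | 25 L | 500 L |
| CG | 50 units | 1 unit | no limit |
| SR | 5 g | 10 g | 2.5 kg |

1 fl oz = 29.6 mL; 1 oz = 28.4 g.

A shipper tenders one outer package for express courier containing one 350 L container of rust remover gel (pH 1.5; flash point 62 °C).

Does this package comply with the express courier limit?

With pH 1.5 (≤ 2), the rust remover gel falls in Category CR.
Category CR quantity: 350 L.
350 L ≤ 500 L (express courier limit, Category CR) — within limit.

Yes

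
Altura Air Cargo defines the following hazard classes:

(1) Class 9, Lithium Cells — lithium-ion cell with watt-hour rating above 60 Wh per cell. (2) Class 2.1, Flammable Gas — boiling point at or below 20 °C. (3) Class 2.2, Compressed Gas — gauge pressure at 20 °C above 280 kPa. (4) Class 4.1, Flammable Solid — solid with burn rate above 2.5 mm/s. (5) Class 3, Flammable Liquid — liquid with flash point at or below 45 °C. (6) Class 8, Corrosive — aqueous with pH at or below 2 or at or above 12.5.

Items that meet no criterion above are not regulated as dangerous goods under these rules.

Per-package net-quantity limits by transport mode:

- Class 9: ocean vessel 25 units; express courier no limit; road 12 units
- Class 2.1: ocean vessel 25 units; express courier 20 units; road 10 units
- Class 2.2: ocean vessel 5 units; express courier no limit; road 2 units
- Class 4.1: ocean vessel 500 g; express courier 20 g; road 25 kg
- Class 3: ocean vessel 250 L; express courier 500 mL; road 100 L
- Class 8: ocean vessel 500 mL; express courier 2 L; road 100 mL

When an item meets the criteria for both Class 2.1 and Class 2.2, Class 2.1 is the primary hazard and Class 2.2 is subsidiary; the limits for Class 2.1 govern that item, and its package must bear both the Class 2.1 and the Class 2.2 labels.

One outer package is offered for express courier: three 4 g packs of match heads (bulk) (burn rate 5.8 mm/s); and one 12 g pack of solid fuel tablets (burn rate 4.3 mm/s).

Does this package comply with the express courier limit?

No

With burn rate 5.8 mm/s (> 2.5 mm/s), the match heads (bulk) fall in Class 4.1.
With burn rate 4.3 mm/s (> 2.5 mm/s), the solid fuel tablets fall in Class 4.1.
Class 4.1 net quantity: (three 4 g packs = 12 g) + 12 g = 24 g.
24 g > 20 g (express courier limit, Class 4.1) — over the limit.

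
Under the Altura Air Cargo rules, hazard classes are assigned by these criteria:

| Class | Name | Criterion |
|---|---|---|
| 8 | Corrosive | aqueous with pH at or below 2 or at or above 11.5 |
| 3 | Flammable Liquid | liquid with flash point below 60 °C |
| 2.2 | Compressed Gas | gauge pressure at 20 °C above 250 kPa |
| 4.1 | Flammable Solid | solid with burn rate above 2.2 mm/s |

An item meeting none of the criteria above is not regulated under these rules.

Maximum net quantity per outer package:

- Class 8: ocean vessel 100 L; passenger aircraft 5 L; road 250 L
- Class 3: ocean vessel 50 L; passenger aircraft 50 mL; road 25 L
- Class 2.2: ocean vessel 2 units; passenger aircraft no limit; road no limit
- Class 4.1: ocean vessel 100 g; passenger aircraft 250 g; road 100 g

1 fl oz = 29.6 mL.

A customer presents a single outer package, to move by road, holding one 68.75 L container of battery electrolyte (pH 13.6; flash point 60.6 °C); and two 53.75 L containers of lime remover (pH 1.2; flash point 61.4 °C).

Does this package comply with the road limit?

Yes

With pH 13.6 (≥ 11.5), the battery electrolyte falls in Class 8.
Lime remover: pH 1.2 ≤ 2 → Class 8 (Corrosive).
Class 8 net quantity: 68.75 L + (two 53.75 L containers = 107.5 L) = 176.25 L.
176.25 L ≤ 250 L (road limit, Class 8) — within limit.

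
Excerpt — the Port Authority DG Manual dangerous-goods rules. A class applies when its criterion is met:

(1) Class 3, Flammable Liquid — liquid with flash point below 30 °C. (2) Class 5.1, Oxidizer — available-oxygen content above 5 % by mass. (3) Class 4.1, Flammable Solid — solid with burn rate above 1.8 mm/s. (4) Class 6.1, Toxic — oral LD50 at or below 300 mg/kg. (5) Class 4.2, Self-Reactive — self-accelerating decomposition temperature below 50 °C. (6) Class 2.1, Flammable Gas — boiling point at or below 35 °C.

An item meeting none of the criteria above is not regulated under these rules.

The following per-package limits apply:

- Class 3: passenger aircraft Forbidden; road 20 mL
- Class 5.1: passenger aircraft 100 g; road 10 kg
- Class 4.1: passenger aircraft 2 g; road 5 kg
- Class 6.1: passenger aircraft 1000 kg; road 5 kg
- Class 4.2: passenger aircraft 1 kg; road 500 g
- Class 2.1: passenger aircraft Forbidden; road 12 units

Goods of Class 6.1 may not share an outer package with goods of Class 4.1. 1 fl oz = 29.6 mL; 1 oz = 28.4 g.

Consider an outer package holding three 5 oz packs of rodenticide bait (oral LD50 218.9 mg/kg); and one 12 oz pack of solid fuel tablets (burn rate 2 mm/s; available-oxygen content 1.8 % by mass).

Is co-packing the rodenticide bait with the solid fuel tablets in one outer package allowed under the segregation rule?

No

With oral LD50 218.9 mg/kg (≤ 300 mg/kg), the rodenticide bait falls in Class 6.1.
With burn rate 2 mm/s (> 1.8 mm/s), the solid fuel tablets fall in Class 4.1.
Class 6.1 and Class 4.1 may not share an outer package.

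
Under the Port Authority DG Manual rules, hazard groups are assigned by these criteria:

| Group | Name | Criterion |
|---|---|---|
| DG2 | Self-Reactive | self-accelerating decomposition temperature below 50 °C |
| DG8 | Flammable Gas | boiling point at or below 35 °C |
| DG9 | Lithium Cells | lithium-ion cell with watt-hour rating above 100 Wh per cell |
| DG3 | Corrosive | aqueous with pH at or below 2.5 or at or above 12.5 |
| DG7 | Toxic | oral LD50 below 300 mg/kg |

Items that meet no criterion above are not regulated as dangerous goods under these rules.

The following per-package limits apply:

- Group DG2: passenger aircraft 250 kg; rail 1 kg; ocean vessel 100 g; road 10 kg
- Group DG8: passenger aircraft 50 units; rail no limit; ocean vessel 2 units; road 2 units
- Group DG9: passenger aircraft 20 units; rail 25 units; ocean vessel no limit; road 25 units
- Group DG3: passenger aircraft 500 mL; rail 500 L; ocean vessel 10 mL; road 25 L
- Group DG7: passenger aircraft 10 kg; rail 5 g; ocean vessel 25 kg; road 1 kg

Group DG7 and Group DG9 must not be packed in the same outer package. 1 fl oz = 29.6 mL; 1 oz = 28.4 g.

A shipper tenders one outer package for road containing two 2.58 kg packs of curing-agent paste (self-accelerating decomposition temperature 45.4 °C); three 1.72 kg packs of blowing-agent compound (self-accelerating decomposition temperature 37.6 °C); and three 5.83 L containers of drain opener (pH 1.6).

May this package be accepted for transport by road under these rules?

No

The curing-agent paste has self-accelerating decomposition temperature 45.4 °C, which is < 50 °C, so it is Group DG2 (Self-Reactive).
The blowing-agent compound has self-accelerating decomposition temperature 37.6 °C, which is < 50 °C, so it is Group DG2 (Self-Reactive).
pH 1.6 meets the Group DG3 criterion (Corrosive), so the drain opener is Group DG3.
Group DG3 quantity: three 5.83 L containers = 17.49 L.
17.49 L ≤ 25 L (road limit, Group DG3) — within limit.
Group DG2 net quantity: (two 2.58 kg packs = 5.16 kg) + (three 1.72 kg packs = 5.16 kg) = 10.32 kg.
10.32 kg exceeds the road limit of 10 kg for Group DG2.
The segregation rule (Group DG7 with Group DG9) does not apply to Group DG3 with Group DG2.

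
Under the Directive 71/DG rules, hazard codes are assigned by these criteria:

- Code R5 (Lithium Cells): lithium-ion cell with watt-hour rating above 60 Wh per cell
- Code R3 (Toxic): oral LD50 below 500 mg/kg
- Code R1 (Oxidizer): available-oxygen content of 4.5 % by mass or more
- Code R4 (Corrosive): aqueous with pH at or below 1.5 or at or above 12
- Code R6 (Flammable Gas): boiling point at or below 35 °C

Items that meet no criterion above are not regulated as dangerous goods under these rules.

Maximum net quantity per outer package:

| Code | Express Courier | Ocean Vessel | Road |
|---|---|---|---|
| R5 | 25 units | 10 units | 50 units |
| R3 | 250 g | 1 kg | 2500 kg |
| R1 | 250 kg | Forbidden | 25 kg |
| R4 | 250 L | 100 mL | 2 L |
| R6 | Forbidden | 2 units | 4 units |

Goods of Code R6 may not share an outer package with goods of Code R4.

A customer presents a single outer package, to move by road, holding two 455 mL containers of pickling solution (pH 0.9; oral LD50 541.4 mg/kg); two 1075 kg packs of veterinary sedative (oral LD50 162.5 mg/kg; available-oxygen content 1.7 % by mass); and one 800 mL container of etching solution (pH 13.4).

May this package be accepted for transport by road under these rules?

Pickling solution: pH 0.9 ≤ 1.5 → Code R4 (Corrosive).
With oral LD50 162.5 mg/kg (< 500 mg/kg), the veterinary sedative falls in Code R3.
With pH 13.4 (≥ 12), the etching solution falls in Code R4.
Code R3 quantity: two 1075 kg packs = 2150 kg.
That is within the Code R3 road limit of 2500 kg.
Code R4 net quantity: (two 455 mL containers = 910 mL) + 800 mL = 1.71 L.
1.71 L is within the road limit of 2 L for Code R4.
The segregation rule (Code R6 with Code R4) does not apply to Code R3 with Code R4.
Every hazard code is within its road limit and no segregation rule is violated.

Yes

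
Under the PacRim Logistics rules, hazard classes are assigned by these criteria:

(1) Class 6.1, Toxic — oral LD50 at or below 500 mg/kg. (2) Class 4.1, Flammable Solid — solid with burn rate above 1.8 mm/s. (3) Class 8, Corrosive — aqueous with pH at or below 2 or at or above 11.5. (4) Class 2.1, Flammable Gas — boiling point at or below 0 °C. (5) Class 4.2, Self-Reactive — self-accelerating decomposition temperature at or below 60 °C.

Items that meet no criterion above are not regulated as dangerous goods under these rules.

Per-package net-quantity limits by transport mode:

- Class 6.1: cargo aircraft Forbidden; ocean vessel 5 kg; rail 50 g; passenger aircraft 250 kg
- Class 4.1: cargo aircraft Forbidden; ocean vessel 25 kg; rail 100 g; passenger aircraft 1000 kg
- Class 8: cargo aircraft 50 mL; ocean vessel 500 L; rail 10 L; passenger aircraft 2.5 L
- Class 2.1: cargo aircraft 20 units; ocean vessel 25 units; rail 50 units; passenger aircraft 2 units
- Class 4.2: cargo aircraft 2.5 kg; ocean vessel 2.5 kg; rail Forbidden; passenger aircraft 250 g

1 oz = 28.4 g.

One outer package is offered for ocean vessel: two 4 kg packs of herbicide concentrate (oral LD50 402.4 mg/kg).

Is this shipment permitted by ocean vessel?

No

The herbicide concentrate has oral LD50 402.4 mg/kg, which is ≤ 500 mg/kg, so it is Class 6.1 (Toxic).
Class 6.1 quantity: two 4 kg packs = 8 kg.
That exceeds the Class 6.1 ocean vessel limit of 5 kg.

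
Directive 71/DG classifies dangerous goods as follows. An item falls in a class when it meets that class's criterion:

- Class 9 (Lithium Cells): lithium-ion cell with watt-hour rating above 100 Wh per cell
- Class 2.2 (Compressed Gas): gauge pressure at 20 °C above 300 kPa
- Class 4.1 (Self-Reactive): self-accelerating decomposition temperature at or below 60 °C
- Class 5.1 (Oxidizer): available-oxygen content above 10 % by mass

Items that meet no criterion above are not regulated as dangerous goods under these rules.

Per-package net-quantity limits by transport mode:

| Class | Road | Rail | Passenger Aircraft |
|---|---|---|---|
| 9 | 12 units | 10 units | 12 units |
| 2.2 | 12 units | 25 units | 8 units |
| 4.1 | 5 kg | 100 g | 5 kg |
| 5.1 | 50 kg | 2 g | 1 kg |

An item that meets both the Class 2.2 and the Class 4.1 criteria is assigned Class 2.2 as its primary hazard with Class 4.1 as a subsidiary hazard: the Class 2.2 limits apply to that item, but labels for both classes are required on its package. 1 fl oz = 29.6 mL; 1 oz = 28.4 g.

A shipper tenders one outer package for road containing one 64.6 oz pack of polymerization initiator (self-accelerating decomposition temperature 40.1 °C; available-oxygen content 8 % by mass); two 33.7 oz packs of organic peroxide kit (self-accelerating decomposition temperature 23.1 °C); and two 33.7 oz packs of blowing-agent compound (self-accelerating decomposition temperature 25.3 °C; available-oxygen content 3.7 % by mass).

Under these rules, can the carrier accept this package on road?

With self-accelerating decomposition temperature 40.1 °C (≤ 60 °C), the polymerization initiator falls in Class 4.1.
Organic peroxide kit: self-accelerating decomposition temperature 23.1 °C ≤ 60 °C → Class 4.1 (Self-Reactive).
The blowing-agent compound has self-accelerating decomposition temperature 25.3 °C, which is ≤ 60 °C, so it is Class 4.1 (Self-Reactive).
Total Class 4.1: (one 64.6 oz pack = 1834.64 g) + (two 33.7 oz packs = 1914.16 g) + (two 33.7 oz packs = 1914.16 g) = 5662.96 g.
That exceeds the Class 4.1 road limit of 5 kg.

No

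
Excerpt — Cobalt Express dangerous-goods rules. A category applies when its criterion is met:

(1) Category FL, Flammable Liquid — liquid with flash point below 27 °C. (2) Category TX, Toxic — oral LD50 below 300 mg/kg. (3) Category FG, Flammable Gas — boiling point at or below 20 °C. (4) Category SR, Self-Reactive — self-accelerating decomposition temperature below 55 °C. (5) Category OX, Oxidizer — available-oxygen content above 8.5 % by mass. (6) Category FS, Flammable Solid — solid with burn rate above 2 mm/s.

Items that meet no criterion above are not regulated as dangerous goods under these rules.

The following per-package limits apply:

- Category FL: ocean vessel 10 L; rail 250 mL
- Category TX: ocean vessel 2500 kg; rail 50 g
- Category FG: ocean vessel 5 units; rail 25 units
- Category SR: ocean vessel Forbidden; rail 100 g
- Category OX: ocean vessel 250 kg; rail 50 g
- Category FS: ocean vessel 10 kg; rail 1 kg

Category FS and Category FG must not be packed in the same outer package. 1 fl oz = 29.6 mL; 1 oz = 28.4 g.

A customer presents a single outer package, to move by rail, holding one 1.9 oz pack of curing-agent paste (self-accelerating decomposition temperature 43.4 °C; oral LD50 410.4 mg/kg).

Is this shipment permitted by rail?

The curing-agent paste has self-accelerating decomposition temperature 43.4 °C, which is < 55 °C, so it is Category SR (Self-Reactive).
Category SR quantity: one 1.9 oz pack = 53.96 g.
That is within the Category SR rail limit of 100 g.

Yes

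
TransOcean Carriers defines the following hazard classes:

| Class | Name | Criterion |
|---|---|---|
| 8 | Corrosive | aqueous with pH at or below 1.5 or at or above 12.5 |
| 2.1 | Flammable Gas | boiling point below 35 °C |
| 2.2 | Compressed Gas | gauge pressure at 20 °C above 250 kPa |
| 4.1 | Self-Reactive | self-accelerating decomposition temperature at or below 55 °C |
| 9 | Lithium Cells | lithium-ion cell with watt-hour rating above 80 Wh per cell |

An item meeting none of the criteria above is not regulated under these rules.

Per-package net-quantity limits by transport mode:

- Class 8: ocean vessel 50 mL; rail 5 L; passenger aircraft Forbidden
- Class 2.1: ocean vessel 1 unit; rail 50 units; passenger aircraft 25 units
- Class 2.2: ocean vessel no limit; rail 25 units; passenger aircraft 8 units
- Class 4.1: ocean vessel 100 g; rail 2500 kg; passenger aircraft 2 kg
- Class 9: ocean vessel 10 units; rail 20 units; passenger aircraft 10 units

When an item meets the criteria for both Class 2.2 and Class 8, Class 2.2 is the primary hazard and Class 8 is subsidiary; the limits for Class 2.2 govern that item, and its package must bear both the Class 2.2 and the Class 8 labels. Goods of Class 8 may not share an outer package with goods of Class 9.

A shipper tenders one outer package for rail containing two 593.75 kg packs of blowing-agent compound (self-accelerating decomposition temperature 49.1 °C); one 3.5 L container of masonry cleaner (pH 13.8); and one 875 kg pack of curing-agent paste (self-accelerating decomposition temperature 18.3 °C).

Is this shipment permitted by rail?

Blowing-agent compound: self-accelerating decomposition temperature 49.1 °C ≤ 55 °C → Class 4.1 (Self-Reactive).
Masonry cleaner: pH 13.8 ≥ 12.5 → Class 8 (Corrosive).
The curing-agent paste has self-accelerating decomposition temperature 18.3 °C, which is ≤ 55 °C, so it is Class 4.1 (Self-Reactive).
Class 8 quantity: 3.5 L.
3.5 L ≤ 5 L (rail limit, Class 8) — within limit.
Class 4.1 net quantity: (two 593.75 kg packs = 1187.5 kg) + 875 kg = 2062.5 kg.
2062.5 kg is within the rail limit of 2500 kg for Class 4.1.
The segregation rule (Class 8 with Class 9) does not apply to Class 8 with Class 4.1.
Every hazard class is within its rail limit and no segregation rule is violated.

Yes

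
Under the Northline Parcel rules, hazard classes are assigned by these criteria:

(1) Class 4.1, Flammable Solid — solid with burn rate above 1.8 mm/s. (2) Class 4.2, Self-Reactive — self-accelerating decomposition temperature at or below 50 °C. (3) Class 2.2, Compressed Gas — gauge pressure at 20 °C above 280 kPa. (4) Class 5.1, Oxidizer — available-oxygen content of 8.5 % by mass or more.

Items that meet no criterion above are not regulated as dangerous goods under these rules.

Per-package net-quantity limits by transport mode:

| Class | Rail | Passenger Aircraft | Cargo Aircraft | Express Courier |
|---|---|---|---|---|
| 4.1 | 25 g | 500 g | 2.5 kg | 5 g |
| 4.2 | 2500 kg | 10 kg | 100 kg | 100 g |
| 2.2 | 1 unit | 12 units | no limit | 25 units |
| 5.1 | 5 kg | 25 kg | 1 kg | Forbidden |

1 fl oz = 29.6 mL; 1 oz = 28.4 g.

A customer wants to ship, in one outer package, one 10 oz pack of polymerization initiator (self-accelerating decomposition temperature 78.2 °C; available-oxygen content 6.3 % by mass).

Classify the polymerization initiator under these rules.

self-accelerating decomposition temperature 78.2 °C is not below 50 °C, so Class 4.2 does not apply.
available-oxygen content 6.3 % by mass is not above 8.5 % by mass, so Class 5.1 does not apply.
No criterion is met, so the item is not regulated.

Not regulated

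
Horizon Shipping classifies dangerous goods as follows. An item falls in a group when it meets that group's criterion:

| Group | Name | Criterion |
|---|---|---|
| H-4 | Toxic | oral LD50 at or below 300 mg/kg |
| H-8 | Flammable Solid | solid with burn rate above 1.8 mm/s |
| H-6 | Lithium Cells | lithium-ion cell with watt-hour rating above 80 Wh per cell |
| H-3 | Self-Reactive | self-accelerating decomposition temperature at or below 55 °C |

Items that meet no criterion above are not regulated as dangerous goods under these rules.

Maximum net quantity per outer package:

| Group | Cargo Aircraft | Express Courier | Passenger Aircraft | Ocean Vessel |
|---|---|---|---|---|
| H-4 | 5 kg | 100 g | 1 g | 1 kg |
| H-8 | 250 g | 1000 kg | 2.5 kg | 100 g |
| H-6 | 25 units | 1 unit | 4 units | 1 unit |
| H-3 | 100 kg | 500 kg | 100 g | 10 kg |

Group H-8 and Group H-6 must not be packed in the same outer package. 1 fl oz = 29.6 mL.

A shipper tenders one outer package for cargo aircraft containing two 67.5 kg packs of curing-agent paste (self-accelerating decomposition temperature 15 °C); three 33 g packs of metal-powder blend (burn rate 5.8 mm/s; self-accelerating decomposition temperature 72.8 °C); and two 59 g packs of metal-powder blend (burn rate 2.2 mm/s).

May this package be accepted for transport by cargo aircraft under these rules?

Curing-agent paste: self-accelerating decomposition temperature 15 °C ≤ 55 °C → Group H-3 (Self-Reactive).
Burn rate 5.8 mm/s meets the Group H-8 criterion (Flammable Solid), so the metal-powder blend is Group H-8.
The metal-powder blend has burn rate 2.2 mm/s, which is > 1.8 mm/s, so it is Group H-8 (Flammable Solid).
Group H-8 net quantity: (three 33 g packs = 99 g) + (two 59 g packs = 118 g) = 217 g.
That is within the Group H-8 cargo aircraft limit of 250 g.
Group H-3 quantity: two 67.5 kg packs = 135 kg.
That exceeds the Group H-3 cargo aircraft limit of 100 kg.
The segregation rule (Group H-8 with Group H-6) does not apply to Group H-8 with Group H-3.

No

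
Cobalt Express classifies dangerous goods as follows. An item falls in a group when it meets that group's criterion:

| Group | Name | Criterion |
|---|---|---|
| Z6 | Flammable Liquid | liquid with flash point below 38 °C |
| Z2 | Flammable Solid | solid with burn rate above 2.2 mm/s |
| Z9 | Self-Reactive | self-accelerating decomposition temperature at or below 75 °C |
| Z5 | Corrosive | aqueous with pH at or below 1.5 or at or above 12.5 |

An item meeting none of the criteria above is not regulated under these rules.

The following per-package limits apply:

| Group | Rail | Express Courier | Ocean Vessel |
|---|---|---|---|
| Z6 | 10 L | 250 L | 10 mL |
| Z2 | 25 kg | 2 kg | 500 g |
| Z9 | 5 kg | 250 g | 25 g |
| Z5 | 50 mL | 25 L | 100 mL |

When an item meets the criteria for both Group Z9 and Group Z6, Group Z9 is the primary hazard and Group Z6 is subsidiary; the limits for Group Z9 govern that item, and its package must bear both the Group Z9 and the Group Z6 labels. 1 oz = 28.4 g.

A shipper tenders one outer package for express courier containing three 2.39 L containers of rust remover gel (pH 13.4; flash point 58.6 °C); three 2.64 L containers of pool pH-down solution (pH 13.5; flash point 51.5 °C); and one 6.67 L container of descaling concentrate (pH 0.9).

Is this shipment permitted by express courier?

Rust remover gel: pH 13.4 ≥ 12.5 → Group Z5 (Corrosive).
The pool pH-down solution has pH 13.5, which is ≥ 12.5, so it is Group Z5 (Corrosive).
The descaling concentrate has pH 0.9, which is ≤ 1.5, so it is Group Z5 (Corrosive).
Total Group Z5: (three 2.39 L containers = 7.17 L) + (three 2.64 L containers = 7.92 L) + 6.67 L = 21.76 L.
21.76 L ≤ 25 L (express courier limit, Group Z5) — within limit.

Yes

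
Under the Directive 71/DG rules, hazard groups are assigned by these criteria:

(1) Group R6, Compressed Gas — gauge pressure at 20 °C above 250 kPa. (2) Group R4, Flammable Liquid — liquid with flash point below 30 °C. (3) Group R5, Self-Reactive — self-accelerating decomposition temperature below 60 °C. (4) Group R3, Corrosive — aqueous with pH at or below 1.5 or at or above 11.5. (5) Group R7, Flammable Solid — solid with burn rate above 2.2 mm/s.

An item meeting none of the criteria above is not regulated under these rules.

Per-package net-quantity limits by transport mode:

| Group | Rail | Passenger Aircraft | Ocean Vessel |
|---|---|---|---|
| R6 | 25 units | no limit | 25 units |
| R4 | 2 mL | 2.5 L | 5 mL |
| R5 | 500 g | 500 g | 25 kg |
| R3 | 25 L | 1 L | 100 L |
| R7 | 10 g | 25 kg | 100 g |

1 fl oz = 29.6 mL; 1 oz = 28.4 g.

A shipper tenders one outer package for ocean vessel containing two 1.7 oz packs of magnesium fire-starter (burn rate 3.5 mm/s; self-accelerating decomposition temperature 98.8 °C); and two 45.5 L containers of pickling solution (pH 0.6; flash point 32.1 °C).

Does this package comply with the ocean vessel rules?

Yes

With burn rate 3.5 mm/s (> 2.2 mm/s), the magnesium fire-starter falls in Group R7.
Pickling solution: pH 0.6 ≤ 1.5 → Group R3 (Corrosive).
Group R3 quantity: two 45.5 L containers = 91 L.
91 L is within the ocean vessel limit of 100 L for Group R3.
Group R7 quantity: two 1.7 oz packs = 96.56 g.
96.56 g is within the ocean vessel limit of 100 g for Group R7.
Every hazard group is within its ocean vessel limit and no segregation rule is violated.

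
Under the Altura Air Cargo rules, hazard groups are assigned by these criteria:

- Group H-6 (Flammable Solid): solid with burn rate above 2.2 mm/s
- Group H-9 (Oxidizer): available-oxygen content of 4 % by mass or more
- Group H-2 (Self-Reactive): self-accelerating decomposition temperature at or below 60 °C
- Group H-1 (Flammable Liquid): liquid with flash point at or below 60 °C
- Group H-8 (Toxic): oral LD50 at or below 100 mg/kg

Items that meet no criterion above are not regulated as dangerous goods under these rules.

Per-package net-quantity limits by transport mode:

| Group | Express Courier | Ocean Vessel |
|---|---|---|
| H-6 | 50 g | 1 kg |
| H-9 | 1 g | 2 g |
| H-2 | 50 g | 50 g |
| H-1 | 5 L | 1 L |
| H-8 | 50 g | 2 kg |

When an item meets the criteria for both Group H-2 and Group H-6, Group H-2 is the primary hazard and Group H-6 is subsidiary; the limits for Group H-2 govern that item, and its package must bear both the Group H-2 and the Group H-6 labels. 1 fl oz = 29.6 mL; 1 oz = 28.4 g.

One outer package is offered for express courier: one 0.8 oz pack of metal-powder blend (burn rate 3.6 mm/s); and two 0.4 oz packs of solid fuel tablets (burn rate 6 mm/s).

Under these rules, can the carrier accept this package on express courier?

Yes

The metal-powder blend has burn rate 3.6 mm/s, which is > 2.2 mm/s, so it is Group H-6 (Flammable Solid).
The solid fuel tablets have burn rate 6 mm/s, which is > 2.2 mm/s, so they are Group H-6 (Flammable Solid).
Total Group H-6: (one 0.8 oz pack = 22.72 g) + (two 0.4 oz packs = 22.72 g) = 45.44 g.
45.44 g is within the express courier limit of 50 g for Group H-6.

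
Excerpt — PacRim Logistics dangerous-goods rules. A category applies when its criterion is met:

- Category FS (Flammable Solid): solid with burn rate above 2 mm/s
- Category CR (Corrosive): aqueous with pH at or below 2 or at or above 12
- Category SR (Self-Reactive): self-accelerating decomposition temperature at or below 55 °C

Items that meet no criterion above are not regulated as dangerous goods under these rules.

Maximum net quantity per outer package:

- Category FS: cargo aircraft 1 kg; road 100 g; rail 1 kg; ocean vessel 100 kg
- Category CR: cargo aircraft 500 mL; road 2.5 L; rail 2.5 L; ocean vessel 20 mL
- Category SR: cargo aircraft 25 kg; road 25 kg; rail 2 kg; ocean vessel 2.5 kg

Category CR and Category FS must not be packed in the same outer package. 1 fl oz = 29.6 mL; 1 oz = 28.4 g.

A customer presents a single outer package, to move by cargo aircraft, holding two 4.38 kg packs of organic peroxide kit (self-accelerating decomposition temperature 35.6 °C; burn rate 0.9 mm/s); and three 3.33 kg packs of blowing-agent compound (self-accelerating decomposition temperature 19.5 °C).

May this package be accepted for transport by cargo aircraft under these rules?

The organic peroxide kit has self-accelerating decomposition temperature 35.6 °C, which is ≤ 55 °C, so it is Category SR (Self-Reactive).
The blowing-agent compound has self-accelerating decomposition temperature 19.5 °C, which is ≤ 55 °C, so it is Category SR (Self-Reactive).
Total Category SR: (two 4.38 kg packs = 8.76 kg) + (three 3.33 kg packs = 9.99 kg) = 18.75 kg.
18.75 kg is within the cargo aircraft limit of 25 kg for Category SR.

Yes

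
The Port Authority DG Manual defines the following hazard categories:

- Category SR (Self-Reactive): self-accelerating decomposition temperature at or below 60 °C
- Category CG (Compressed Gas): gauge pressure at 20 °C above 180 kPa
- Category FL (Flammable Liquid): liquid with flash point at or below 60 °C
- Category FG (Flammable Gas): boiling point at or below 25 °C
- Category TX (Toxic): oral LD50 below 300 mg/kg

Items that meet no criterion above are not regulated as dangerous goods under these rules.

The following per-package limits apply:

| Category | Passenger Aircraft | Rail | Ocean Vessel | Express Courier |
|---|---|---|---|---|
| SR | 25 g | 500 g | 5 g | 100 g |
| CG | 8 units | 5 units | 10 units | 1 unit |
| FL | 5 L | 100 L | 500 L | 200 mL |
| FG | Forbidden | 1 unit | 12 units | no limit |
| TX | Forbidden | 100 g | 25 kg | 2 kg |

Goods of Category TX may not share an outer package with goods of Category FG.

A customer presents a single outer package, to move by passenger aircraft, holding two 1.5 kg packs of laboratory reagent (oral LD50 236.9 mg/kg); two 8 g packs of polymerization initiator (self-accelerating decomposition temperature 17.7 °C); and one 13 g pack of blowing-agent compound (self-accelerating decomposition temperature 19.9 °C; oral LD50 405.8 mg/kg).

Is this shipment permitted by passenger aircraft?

The laboratory reagent has oral LD50 236.9 mg/kg, which is < 300 mg/kg, so it is Category TX (Toxic).
Self-accelerating decomposition temperature 17.7 °C meets the Category SR criterion (Self-Reactive), so the polymerization initiator is Category SR.
With self-accelerating decomposition temperature 19.9 °C (≤ 60 °C), the blowing-agent compound falls in Category SR.
Category TX quantity: two 1.5 kg packs = 3 kg.
Category TX is Forbidden by passenger aircraft.
Total Category SR: (two 8 g packs = 16 g) + 13 g = 29 g.
That exceeds the Category SR passenger aircraft limit of 25 g.
The segregation rule (Category TX with Category FG) does not apply to Category TX with Category SR.

No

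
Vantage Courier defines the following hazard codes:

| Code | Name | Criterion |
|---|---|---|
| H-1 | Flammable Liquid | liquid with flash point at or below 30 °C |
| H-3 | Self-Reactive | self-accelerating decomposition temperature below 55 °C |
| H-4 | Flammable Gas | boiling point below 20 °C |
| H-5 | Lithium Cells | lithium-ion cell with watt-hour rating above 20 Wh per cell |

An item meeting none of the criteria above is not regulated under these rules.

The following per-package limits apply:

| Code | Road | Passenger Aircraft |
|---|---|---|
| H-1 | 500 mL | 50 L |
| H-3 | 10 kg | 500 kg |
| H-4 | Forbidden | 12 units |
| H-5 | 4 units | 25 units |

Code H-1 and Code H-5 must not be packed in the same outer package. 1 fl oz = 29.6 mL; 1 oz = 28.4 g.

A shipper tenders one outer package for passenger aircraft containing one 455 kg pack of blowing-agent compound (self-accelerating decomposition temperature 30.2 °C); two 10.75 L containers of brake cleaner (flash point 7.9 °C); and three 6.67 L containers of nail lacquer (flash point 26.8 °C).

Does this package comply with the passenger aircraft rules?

The blowing-agent compound has self-accelerating decomposition temperature 30.2 °C, which is < 55 °C, so it is Code H-3 (Self-Reactive).
Flash point 7.9 °C meets the Code H-1 criterion (Flammable Liquid), so the brake cleaner is Code H-1.
The nail lacquer has flash point 26.8 °C, which is ≤ 30 °C, so it is Code H-1 (Flammable Liquid).
Code H-1 net quantity: (two 10.75 L containers = 21.5 L) + (three 6.67 L containers = 20.01 L) = 41.51 L.
41.51 L is within the passenger aircraft limit of 50 L for Code H-1.
Code H-3 quantity: 455 kg.
That is within the Code H-3 passenger aircraft limit of 500 kg.
The segregation rule (Code H-1 with Code H-5) does not apply to Code H-1 with Code H-3.
Every hazard code is within its passenger aircraft limit and no segregation rule is violated.

Yes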